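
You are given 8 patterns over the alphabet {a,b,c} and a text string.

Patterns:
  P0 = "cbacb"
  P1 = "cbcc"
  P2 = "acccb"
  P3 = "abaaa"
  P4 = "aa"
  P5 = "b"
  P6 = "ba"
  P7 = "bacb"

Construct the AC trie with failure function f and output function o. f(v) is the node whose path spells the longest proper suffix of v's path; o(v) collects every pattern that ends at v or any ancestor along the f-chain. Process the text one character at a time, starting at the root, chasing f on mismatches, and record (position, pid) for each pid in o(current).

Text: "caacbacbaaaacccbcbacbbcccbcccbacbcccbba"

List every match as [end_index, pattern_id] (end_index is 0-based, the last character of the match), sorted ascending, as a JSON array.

Build automaton:
Trie (insert patterns):
  0='ε' goto a→8 b→18 c→1
  1='c' goto b→2
  2='cb' goto a→3 c→6
  3='cba' goto c→4
  4='cbac' goto b→5
  5='cbacb' goto ·  ←P0
  6='cbc' goto c→7
  7='cbcc' goto ·  ←P1
  8='a' goto a→17 b→13 c→9
  9='ac' goto c→10
  10='acc' goto c→11
  11='accc' goto b→12
  12='acccb' goto ·  ←P2
  13='ab' goto a→14
  14='aba' goto a→15
  15='abaa' goto a→16
  16='abaaa' goto ·  ←P3
  17='aa' goto ·  ←P4
  18='b' goto a→19  ←P5
  19='ba' goto c→20  ←P6
  20='bac' goto b→21
  21='bacb' goto ·  ←P7

Failure links (BFS by depth):
  fail(1) 'c': from fail(0)=0 chase 'c': 0 ⇒ 0;  out=∅∪out(0)=∅
  fail(8) 'a': from fail(0)=0 chase 'a': 0 ⇒ 0;  out=∅∪out(0)=∅
  fail(18) 'b': from fail(0)=0 chase 'b': 0 ⇒ 0;  out={5}∪out(0)={5}
  fail(2) 'cb': from fail(1)=0 chase 'b': 0 ⇒ 18;  out=∅∪out(18)={5}
  fail(9) 'ac': from fail(8)=0 chase 'c': 0 ⇒ 1;  out=∅∪out(1)=∅
  fail(13) 'ab': from fail(8)=0 chase 'b': 0 ⇒ 18;  out=∅∪out(18)={5}
  fail(17) 'aa': from fail(8)=0 chase 'a': 0 ⇒ 8;  out={4}∪out(8)={4}
  fail(19) 'ba': from fail(18)=0 chase 'a': 0 ⇒ 8;  out={6}∪out(8)={6}
  fail(3) 'cba': from fail(2)=18 chase 'a': 18 ⇒ 19;  out=∅∪out(19)={6}
  fail(6) 'cbc': from fail(2)=18 chase 'c': 18→0 ⇒ 1;  out=∅∪out(1)=∅
  fail(10) 'acc': from fail(9)=1 chase 'c': 1→0 ⇒ 1;  out=∅∪out(1)=∅
  fail(14) 'aba': from fail(13)=18 chase 'a': 18 ⇒ 19;  out=∅∪out(19)={6}
  fail(20) 'bac': from fail(19)=8 chase 'c': 8 ⇒ 9;  out=∅∪out(9)=∅
  fail(4) 'cbac': from fail(3)=19 chase 'c': 19 ⇒ 20;  out=∅∪out(20)=∅
  fail(7) 'cbcc': from fail(6)=1 chase 'c': 1→0 ⇒ 1;  out={1}∪out(1)={1}
  fail(11) 'accc': from fail(10)=1 chase 'c': 1→0 ⇒ 1;  out=∅∪out(1)=∅
  fail(15) 'abaa': from fail(14)=19 chase 'a': 19→8 ⇒ 17;  out=∅∪out(17)={4}
  fail(21) 'bacb': from fail(20)=9 chase 'b': 9→1 ⇒ 2;  out={7}∪out(2)={5,7}
  fail(5) 'cbacb': from fail(4)=20 chase 'b': 20 ⇒ 21;  out={0}∪out(21)={0,5,7}
  fail(12) 'acccb': from fail(11)=1 chase 'b': 1 ⇒ 2;  out={2}∪out(2)={2,5}
  fail(16) 'abaaa': from fail(15)=17 chase 'a': 17→8 ⇒ 17;  out={3}∪out(17)={3,4}

Text stream:
i=0 'c': node 0→1
i=1 'a': node 1→8 (via fail)
i=2 'a': node 8→17  emit P4@[1:2]
i=3 'c': node 17→9 (via fail)
i=4 'b': node 9→2 (via fail)  emit P5@[4:4]
i=5 'a': node 2→3  emit P6@[4:5]
i=6 'c': node 3→4
i=7 'b': node 4→5  emit P0@[3:7],P5@[7:7],P7@[4:7]
i=8 'a': node 5→3 (via fail)  emit P6@[7:8]
i=9 'a': node 3→17 (via fail)  emit P4@[8:9]
i=10 'a': node 17→17 (via fail)  emit P4@[9:10]
i=11 'a': node 17→17 (via fail)  emit P4@[10:11]
i=12 'c': node 17→9 (via fail)
i=13 'c': node 9→10
i=14 'c': node 10→11
i=15 'b': node 11→12  emit P2@[11:15],P5@[15:15]
i=16 'c': node 12→6 (via fail)
i=17 'b': node 6→2 (via fail)  emit P5@[17:17]
i=18 'a': node 2→3  emit P6@[17:18]
i=19 'c': node 3→4
i=20 'b': node 4→5  emit P0@[16:20],P5@[20:20],P7@[17:20]
i=21 'b': node 5→18 (via fail)  emit P5@[21:21]
i=22 'c': node 18→1 (via fail)
i=23 'c': node 1→1 (via fail)
i=24 'c': node 1→1 (via fail)
i=25 'b': node 1→2  emit P5@[25:25]
i=26 'c': node 2→6
i=27 'c': node 6→7  emit P1@[24:27]
i=28 'c': node 7→1 (via fail)
i=29 'b': node 1→2  emit P5@[29:29]
i=30 'a': node 2→3  emit P6@[29:30]
i=31 'c': node 3→4
i=32 'b': node 4→5  emit P0@[28:32],P5@[32:32],P7@[29:32]
i=33 'c': node 5→6 (via fail)
i=34 'c': node 6→7  emit P1@[31:34]
i=35 'c': node 7→1 (via fail)
i=36 'b': node 1→2  emit P5@[36:36]
i=37 'b': node 2→18 (via fail)  emit P5@[37:37]
i=38 'a': node 18→19  emit P6@[37:38]

Result: [[2,4],[4,5],[5,6],[7,0],[7,5],[7,7],[8,6],[9,4],[10,4],[11,4],[15,2],[15,5],[17,5],[18,6],[20,0],[20,5],[20,7],[21,5],[25,5],[27,1],[29,5],[30,6],[32,0],[32,5],[32,7],[34,1],[36,5],[37,5],[38,6]]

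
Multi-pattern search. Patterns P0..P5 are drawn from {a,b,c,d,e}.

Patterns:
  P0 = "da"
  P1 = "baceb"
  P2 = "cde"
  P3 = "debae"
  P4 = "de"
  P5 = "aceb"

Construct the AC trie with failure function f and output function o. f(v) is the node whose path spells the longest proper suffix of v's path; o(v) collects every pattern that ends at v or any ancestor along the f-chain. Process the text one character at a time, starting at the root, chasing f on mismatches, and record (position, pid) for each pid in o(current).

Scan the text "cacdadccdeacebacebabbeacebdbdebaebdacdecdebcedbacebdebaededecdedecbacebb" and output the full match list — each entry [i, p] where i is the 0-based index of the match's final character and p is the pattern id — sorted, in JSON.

Build automaton:
Trie (insert patterns):
  0='ε' goto a→15 b→3 c→8 d→1
  1='d' goto a→2 e→11
  2='da' goto ·  [P0 ends]
  3='b' goto a→4
  4='ba' goto c→5
  5='bac' goto e→6
  6='bace' goto b→7
  7='baceb' goto ·  [P1 ends]
  8='c' goto d→9
  9='cd' goto e→10
  10='cde' goto ·  [P2 ends]
  11='de' goto b→12  [P4 ends]
  12='deb' goto a→13
  13='deba' goto e→14
  14='debae' goto ·  [P3 ends]
  15='a' goto c→16
  16='ac' goto e→17
  17='ace' goto b→18
  18='aceb' goto ·  [P5 ends]

Failure links (BFS by depth):
  fail(1) 'd': from fail(0)=0 chase 'd': 0 ⇒ 0;  out=∅∪out(0)=∅
  fail(3) 'b': from fail(0)=0 chase 'b': 0 ⇒ 0;  out=∅∪out(0)=∅
  fail(8) 'c': from fail(0)=0 chase 'c': 0 ⇒ 0;  out=∅∪out(0)=∅
  fail(15) 'a': from fail(0)=0 chase 'a': 0 ⇒ 0;  out=∅∪out(0)=∅
  fail(2) 'da': from fail(1)=0 chase 'a': 0 ⇒ 15;  out={0}∪out(15)={0}
  fail(4) 'ba': from fail(3)=0 chase 'a': 0 ⇒ 15;  out=∅∪out(15)=∅
  fail(9) 'cd': from fail(8)=0 chase 'd': 0 ⇒ 1;  out=∅∪out(1)=∅
  fail(11) 'de': from fail(1)=0 chase 'e': 0 ⇒ 0;  out={4}∪out(0)={4}
  fail(16) 'ac': from fail(15)=0 chase 'c': 0 ⇒ 8;  out=∅∪out(8)=∅
  fail(5) 'bac': from fail(4)=15 chase 'c': 15 ⇒ 16;  out=∅∪out(16)=∅
  fail(10) 'cde': from fail(9)=1 chase 'e': 1 ⇒ 11;  out={2}∪out(11)={2,4}
  fail(12) 'deb': from fail(11)=0 chase 'b': 0 ⇒ 3;  out=∅∪out(3)=∅
  fail(17) 'ace': from fail(16)=8 chase 'e': 8→0 ⇒ 0;  out=∅∪out(0)=∅
  fail(6) 'bace': from fail(5)=16 chase 'e': 16 ⇒ 17;  out=∅∪out(17)=∅
  fail(13) 'deba': from fail(12)=3 chase 'a': 3 ⇒ 4;  out=∅∪out(4)=∅
  fail(18) 'aceb': from fail(17)=0 chase 'b': 0 ⇒ 3;  out={5}∪out(3)={5}
  fail(7) 'baceb': from fail(6)=17 chase 'b': 17 ⇒ 18;  out={1}∪out(18)={1,5}
  fail(14) 'debae': from fail(13)=4 chase 'e': 4→15→0 ⇒ 0;  out={3}∪out(0)={3}

Run:
i=0 'c': node 0→8
i=1 'a': node 8→15 ·f
i=2 'c': node 15→16
i=3 'd': node 16→9 ·f
i=4 'a': node 9→2 ·f  ** P0@[3:4]
i=5 'd': node 2→1 ·f
i=6 'c': node 1→8 ·f
i=7 'c': node 8→8 ·f
i=8 'd': node 8→9
i=9 'e': node 9→10  ** P2@[7:9],P4@[8:9]
i=10 'a': node 10→15 ·f
i=11 'c': node 15→16
i=12 'e': node 16→17
i=13 'b': node 17→18  ** P5@[10:13]
i=14 'a': node 18→4 ·f
i=15 'c': node 4→5
i=16 'e': node 5→6
i=17 'b': node 6→7  ** P1@[13:17],P5@[14:17]
i=18 'a': node 7→4 ·f
i=19 'b': node 4→3 ·f
i=20 'b': node 3→3 ·f
i=21 'e': node 3→0 ·f
i=22 'a': node 0→15
i=23 'c': node 15→16
i=24 'e': node 16→17
i=25 'b': node 17→18  ** P5@[22:25]
i=26 'd': node 18→1 ·f
i=27 'b': node 1→3 ·f
i=28 'd': node 3→1 ·f
i=29 'e': node 1→11  ** P4@[28:29]
i=30 'b': node 11→12
i=31 'a': node 12→13
i=32 'e': node 13→14  ** P3@[28:32]
i=33 'b': node 14→3 ·f
i=34 'd': node 3→1 ·f
i=35 'a': node 1→2  ** P0@[34:35]
i=36 'c': node 2→16 ·f
i=37 'd': node 16→9 ·f
i=38 'e': node 9→10  ** P2@[36:38],P4@[37:38]
i=39 'c': node 10→8 ·f
i=40 'd': node 8→9
i=41 'e': node 9→10  ** P2@[39:41],P4@[40:41]
i=42 'b': node 10→12 ·f
i=43 'c': node 12→8 ·f
i=44 'e': node 8→0 ·f
i=45 'd': node 0→1
i=46 'b': node 1→3 ·f
i=47 'a': node 3→4
i=48 'c': node 4→5
i=49 'e': node 5→6
i=50 'b': node 6→7  ** P1@[46:50],P5@[47:50]
i=51 'd': node 7→1 ·f
i=52 'e': node 1→11  ** P4@[51:52]
i=53 'b': node 11→12
i=54 'a': node 12→13
i=55 'e': node 13→14  ** P3@[51:55]
i=56 'd': node 14→1 ·f
i=57 'e': node 1→11  ** P4@[56:57]
i=58 'd': node 11→1 ·f
i=59 'e': node 1→11  ** P4@[58:59]
i=60 'c': node 11→8 ·f
i=61 'd': node 8→9
i=62 'e': node 9→10  ** P2@[60:62],P4@[61:62]
i=63 'd': node 10→1 ·f
i=64 'e': node 1→11  ** P4@[63:64]
i=65 'c': node 11→8 ·f
i=66 'b': node 8→3 ·f
i=67 'a': node 3→4
i=68 'c': node 4→5
i=69 'e': node 5→6
i=70 'b': node 6→7  ** P1@[66:70],P5@[67:70]
i=71 'b': node 7→3 ·f

Matches: [[4,0],[9,2],[9,4],[13,5],[17,1],[17,5],[25,5],[29,4],[32,3],[35,0],[38,2],[38,4],[41,2],[41,4],[50,1],[50,5],[52,4],[55,3],[57,4],[59,4],[62,2],[62,4],[64,4],[70,1],[70,5]]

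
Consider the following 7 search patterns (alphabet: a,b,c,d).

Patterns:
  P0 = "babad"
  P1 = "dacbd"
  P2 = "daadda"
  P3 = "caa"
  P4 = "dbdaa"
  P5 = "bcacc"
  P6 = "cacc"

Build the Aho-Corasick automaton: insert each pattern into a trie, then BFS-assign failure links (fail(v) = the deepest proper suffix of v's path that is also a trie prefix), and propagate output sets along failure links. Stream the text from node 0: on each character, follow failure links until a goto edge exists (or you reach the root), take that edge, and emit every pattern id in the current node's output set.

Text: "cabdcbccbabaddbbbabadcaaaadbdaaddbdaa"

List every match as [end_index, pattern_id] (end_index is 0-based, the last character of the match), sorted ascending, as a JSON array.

Build automaton:
Trie (insert patterns):
  n0 'ε': b→1 c→15 d→6
  n1 'b': a→2 c→22
  n2 'ba': b→3
  n3 'bab': a→4
  n4 'baba': d→5
  n5 'babad': ·  ←P0
  n6 'd': a→7 b→18
  n7 'da': a→11 c→8
  n8 'dac': b→9
  n9 'dacb': d→10
  n10 'dacbd': ·  ←P1
  n11 'daa': d→12
  n12 'daad': d→13
  n13 'daadd': a→14
  n14 'daadda': ·  ←P2
  n15 'c': a→16
  n16 'ca': a→17 c→26
  n17 'caa': ·  ←P3
  n18 'db': d→19
  n19 'dbd': a→20
  n20 'dbda': a→21
  n21 'dbdaa': ·  ←P4
  n22 'bc': a→23
  n23 'bca': c→24
  n24 'bcac': c→25
  n25 'bcacc': ·  ←P5
  n26 'cac': c→27
  n27 'cacc': ·  ←P6

BFS fail/out derivation:
  n1('b'): parent n0 fail=0; on 'b' 0 → fail=0;  out ∅∪∅=∅
  n6('d'): parent n0 fail=0; on 'd' 0 → fail=0;  out ∅∪∅=∅
  n15('c'): parent n0 fail=0; on 'c' 0 → fail=0;  out ∅∪∅=∅
  n2('ba'): parent n1 fail=0; on 'a' 0 → fail=0;  out ∅∪∅=∅
  n7('da'): parent n6 fail=0; on 'a' 0 → fail=0;  out ∅∪∅=∅
  n16('ca'): parent n15 fail=0; on 'a' 0 → fail=0;  out ∅∪∅=∅
  n18('db'): parent n6 fail=0; on 'b' 0 → fail=1;  out ∅∪∅=∅
  n22('bc'): parent n1 fail=0; on 'c' 0 → fail=15;  out ∅∪∅=∅
  n3('bab'): parent n2 fail=0; on 'b' 0 → fail=1;  out ∅∪∅=∅
  n8('dac'): parent n7 fail=0; on 'c' 0 → fail=15;  out ∅∪∅=∅
  n11('daa'): parent n7 fail=0; on 'a' 0 → fail=0;  out ∅∪∅=∅
  n17('caa'): parent n16 fail=0; on 'a' 0 → fail=0;  out {3}∪∅={3}
  n19('dbd'): parent n18 fail=1; on 'd' 1→0 → fail=6;  out ∅∪∅=∅
  n23('bca'): parent n22 fail=15; on 'a' 15 → fail=16;  out ∅∪∅=∅
  n26('cac'): parent n16 fail=0; on 'c' 0 → fail=15;  out ∅∪∅=∅
  n4('baba'): parent n3 fail=1; on 'a' 1 → fail=2;  out ∅∪∅=∅
  n9('dacb'): parent n8 fail=15; on 'b' 15→0 → fail=1;  out ∅∪∅=∅
  n12('daad'): parent n11 fail=0; on 'd' 0 → fail=6;  out ∅∪∅=∅
  n20('dbda'): parent n19 fail=6; on 'a' 6 → fail=7;  out ∅∪∅=∅
  n24('bcac'): parent n23 fail=16; on 'c' 16 → fail=26;  out ∅∪∅=∅
  n27('cacc'): parent n26 fail=15; on 'c' 15→0 → fail=15;  out {6}∪∅={6}
  n5('babad'): parent n4 fail=2; on 'd' 2→0 → fail=6;  out {0}∪∅={0}
  n10('dacbd'): parent n9 fail=1; on 'd' 1→0 → fail=6;  out {1}∪∅={1}
  n13('daadd'): parent n12 fail=6; on 'd' 6→0 → fail=6;  out ∅∪∅=∅
  n21('dbdaa'): parent n20 fail=7; on 'a' 7 → fail=11;  out {4}∪∅={4}
  n25('bcacc'): parent n24 fail=26; on 'c' 26 → fail=27;  out {5}∪{6}={5,6}
  n14('daadda'): parent n13 fail=6; on 'a' 6 → fail=7;  out {2}∪∅={2}

Run:
pos 0 'c': at 15
pos 1 'a': at 16
pos 2 'b': at 1 (via fail)
pos 3 'd': at 6 (via fail)
pos 4 'c': at 15 (via fail)
pos 5 'b': at 1 (via fail)
pos 6 'c': at 22
pos 7 'c': at 15 (via fail)
pos 8 'b': at 1 (via fail)
pos 9 'a': at 2
pos 10 'b': at 3
pos 11 'a': at 4
pos 12 'd': at 5  emit P0@[8:12]
pos 13 'd': at 6 (via fail)
pos 14 'b': at 18
pos 15 'b': at 1 (via fail)
pos 16 'b': at 1 (via fail)
pos 17 'a': at 2
pos 18 'b': at 3
pos 19 'a': at 4
pos 20 'd': at 5  emit P0@[16:20]
pos 21 'c': at 15 (via fail)
pos 22 'a': at 16
pos 23 'a': at 17  emit P3@[21:23]
pos 24 'a': at 0 (via fail)
pos 25 'a': at 0
pos 26 'd': at 6
pos 27 'b': at 18
pos 28 'd': at 19
pos 29 'a': at 20
pos 30 'a': at 21  emit P4@[26:30]
pos 31 'd': at 12 (via fail)
pos 32 'd': at 13
pos 33 'b': at 18 (via fail)
pos 34 'd': at 19
pos 35 'a': at 20
pos 36 'a': at 21  emit P4@[32:36]

Matches: [[12,0],[20,0],[23,3],[30,4],[36,4]]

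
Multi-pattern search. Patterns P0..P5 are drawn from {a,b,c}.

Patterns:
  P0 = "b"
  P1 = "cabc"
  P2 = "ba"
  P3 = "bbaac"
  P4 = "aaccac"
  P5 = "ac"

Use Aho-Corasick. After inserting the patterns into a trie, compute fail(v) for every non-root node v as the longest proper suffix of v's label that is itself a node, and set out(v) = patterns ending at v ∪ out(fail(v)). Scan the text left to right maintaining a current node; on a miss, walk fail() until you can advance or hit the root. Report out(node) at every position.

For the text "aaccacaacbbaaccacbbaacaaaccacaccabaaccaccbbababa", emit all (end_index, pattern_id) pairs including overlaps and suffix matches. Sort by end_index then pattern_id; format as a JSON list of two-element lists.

Build automaton:
Trie (insert patterns):
  n0 'ε': a→11 b→1 c→2
  n1 'b': a→6 b→7  ←P0
  n2 'c': a→3
  n3 'ca': b→4
  n4 'cab': c→5
  n5 'cabc': ·  ←P1
  n6 'ba': ·  ←P2
  n7 'bb': a→8
  n8 'bba': a→9
  n9 'bbaa': c→10
  n10 'bbaac': ·  ←P3
  n11 'a': a→12 c→17
  n12 'aa': c→13
  n13 'aac': c→14
  n14 'aacc': a→15
  n15 'aacca': c→16
  n16 'aaccac': ·  ←P4
  n17 'ac': ·  ←P5

Failure links (BFS by depth):
  n1('b'): parent n0 fail=0; on 'b' 0 → fail=0;  out {0}∪∅={0}
  n2('c'): parent n0 fail=0; on 'c' 0 → fail=0;  out ∅∪∅=∅
  n11('a'): parent n0 fail=0; on 'a' 0 → fail=0;  out ∅∪∅=∅
  n3('ca'): parent n2 fail=0; on 'a' 0 → fail=11;  out ∅∪∅=∅
  n6('ba'): parent n1 fail=0; on 'a' 0 → fail=11;  out {2}∪∅={2}
  n7('bb'): parent n1 fail=0; on 'b' 0 → fail=1;  out ∅∪{0}={0}
  n12('aa'): parent n11 fail=0; on 'a' 0 → fail=11;  out ∅∪∅=∅
  n17('ac'): parent n11 fail=0; on 'c' 0 → fail=2;  out {5}∪∅={5}
  n4('cab'): parent n3 fail=11; on 'b' 11→0 → fail=1;  out ∅∪{0}={0}
  n8('bba'): parent n7 fail=1; on 'a' 1 → fail=6;  out ∅∪{2}={2}
  n13('aac'): parent n12 fail=11; on 'c' 11 → fail=17;  out ∅∪{5}={5}
  n5('cabc'): parent n4 fail=1; on 'c' 1→0 → fail=2;  out {1}∪∅={1}
  n9('bbaa'): parent n8 fail=6; on 'a' 6→11 → fail=12;  out ∅∪∅=∅
  n14('aacc'): parent n13 fail=17; on 'c' 17→2→0 → fail=2;  out ∅∪∅=∅
  n10('bbaac'): parent n9 fail=12; on 'c' 12 → fail=13;  out {3}∪{5}={3,5}
  n15('aacca'): parent n14 fail=2; on 'a' 2 → fail=3;  out ∅∪∅=∅
  n16('aaccac'): parent n15 fail=3; on 'c' 3→11 → fail=17;  out {4}∪{5}={4,5}

Text stream:
i=0 'a': node 0→11
i=1 'a': node 11→12
i=2 'c': node 12→13  emit P5@[1:2]
i=3 'c': node 13→14
i=4 'a': node 14→15
i=5 'c': node 15→16  emit P4@[0:5],P5@[4:5]
i=6 'a': node 16→3 (fail-walked)
i=7 'a': node 3→12 (fail-walked)
i=8 'c': node 12→13  emit P5@[7:8]
i=9 'b': node 13→1 (fail-walked)  emit P0@[9:9]
i=10 'b': node 1→7  emit P0@[10:10]
i=11 'a': node 7→8  emit P2@[10:11]
i=12 'a': node 8→9
i=13 'c': node 9→10  emit P3@[9:13],P5@[12:13]
i=14 'c': node 10→14 (fail-walked)
i=15 'a': node 14→15
i=16 'c': node 15→16  emit P4@[11:16],P5@[15:16]
i=17 'b': node 16→1 (fail-walked)  emit P0@[17:17]
i=18 'b': node 1→7  emit P0@[18:18]
i=19 'a': node 7→8  emit P2@[18:19]
i=20 'a': node 8→9
i=21 'c': node 9→10  emit P3@[17:21],P5@[20:21]
i=22 'a': node 10→3 (fail-walked)
i=23 'a': node 3→12 (fail-walked)
i=24 'a': node 12→12 (fail-walked)
i=25 'c': node 12→13  emit P5@[24:25]
i=26 'c': node 13→14
i=27 'a': node 14→15
i=28 'c': node 15→16  emit P4@[23:28],P5@[27:28]
i=29 'a': node 16→3 (fail-walked)
i=30 'c': node 3→17 (fail-walked)  emit P5@[29:30]
i=31 'c': node 17→2 (fail-walked)
i=32 'a': node 2→3
i=33 'b': node 3→4  emit P0@[33:33]
i=34 'a': node 4→6 (fail-walked)  emit P2@[33:34]
i=35 'a': node 6→12 (fail-walked)
i=36 'c': node 12→13  emit P5@[35:36]
i=37 'c': node 13→14
i=38 'a': node 14→15
i=39 'c': node 15→16  emit P4@[34:39],P5@[38:39]
i=40 'c': node 16→2 (fail-walked)
i=41 'b': node 2→1 (fail-walked)  emit P0@[41:41]
i=42 'b': node 1→7  emit P0@[42:42]
i=43 'a': node 7→8  emit P2@[42:43]
i=44 'b': node 8→1 (fail-walked)  emit P0@[44:44]
i=45 'a': node 1→6  emit P2@[44:45]
i=46 'b': node 6→1 (fail-walked)  emit P0@[46:46]
i=47 'a': node 1→6  emit P2@[46:47]

All matches (sorted): [[2,5],[5,4],[5,5],[8,5],[9,0],[10,0],[11,2],[13,3],[13,5],[16,4],[16,5],[17,0],[18,0],[19,2],[21,3],[21,5],[25,5],[28,4],[28,5],[30,5],[33,0],[34,2],[36,5],[39,4],[39,5],[41,0],[42,0],[43,2],[44,0],[45,2],[46,0],[47,2]]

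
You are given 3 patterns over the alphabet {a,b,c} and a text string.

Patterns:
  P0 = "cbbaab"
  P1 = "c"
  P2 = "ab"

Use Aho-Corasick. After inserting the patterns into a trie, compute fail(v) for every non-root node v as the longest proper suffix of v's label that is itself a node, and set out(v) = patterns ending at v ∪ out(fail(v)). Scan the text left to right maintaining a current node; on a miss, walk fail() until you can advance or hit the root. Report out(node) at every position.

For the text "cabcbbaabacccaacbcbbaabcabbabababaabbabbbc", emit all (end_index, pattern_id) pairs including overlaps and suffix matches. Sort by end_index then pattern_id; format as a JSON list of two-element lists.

Construct AC machine:
Trie (insert patterns):
  0='ε' goto a→7 c→1
  1='c' goto b→2  [P1 ends]
  2='cb' goto b→3
  3='cbb' goto a→4
  4='cbba' goto a→5
  5='cbbaa' goto b→6
  6='cbbaab' goto ·  [P0 ends]
  7='a' goto b→8
  8='ab' goto ·  [P2 ends]

Failure links (BFS by depth):
  fail(1) 'c': from fail(0)=0 chase 'c': 0 ⇒ 0;  out={1}∪out(0)={1}
  fail(7) 'a': from fail(0)=0 chase 'a': 0 ⇒ 0;  out=∅∪out(0)=∅
  fail(2) 'cb': from fail(1)=0 chase 'b': 0 ⇒ 0;  out=∅∪out(0)=∅
  fail(8) 'ab': from fail(7)=0 chase 'b': 0 ⇒ 0;  out={2}∪out(0)={2}
  fail(3) 'cbb': from fail(2)=0 chase 'b': 0 ⇒ 0;  out=∅∪out(0)=∅
  fail(4) 'cbba': from fail(3)=0 chase 'a': 0 ⇒ 7;  out=∅∪out(7)=∅
  fail(5) 'cbbaa': from fail(4)=7 chase 'a': 7→0 ⇒ 7;  out=∅∪out(7)=∅
  fail(6) 'cbbaab': from fail(5)=7 chase 'b': 7 ⇒ 8;  out={0}∪out(8)={0,2}

Text stream:
pos 0 'c': at 1  ** P1@[0:0]
pos 1 'a': at 7 (via fail)
pos 2 'b': at 8  ** P2@[1:2]
pos 3 'c': at 1 (via fail)  ** P1@[3:3]
pos 4 'b': at 2
pos 5 'b': at 3
pos 6 'a': at 4
pos 7 'a': at 5
pos 8 'b': at 6  ** P0@[3:8],P2@[7:8]
pos 9 'a': at 7 (via fail)
pos 10 'c': at 1 (via fail)  ** P1@[10:10]
pos 11 'c': at 1 (via fail)  ** P1@[11:11]
pos 12 'c': at 1 (via fail)  ** P1@[12:12]
pos 13 'a': at 7 (via fail)
pos 14 'a': at 7 (via fail)
pos 15 'c': at 1 (via fail)  ** P1@[15:15]
pos 16 'b': at 2
pos 17 'c': at 1 (via fail)  ** P1@[17:17]
pos 18 'b': at 2
pos 19 'b': at 3
pos 20 'a': at 4
pos 21 'a': at 5
pos 22 'b': at 6  ** P0@[17:22],P2@[21:22]
pos 23 'c': at 1 (via fail)  ** P1@[23:23]
pos 24 'a': at 7 (via fail)
pos 25 'b': at 8  ** P2@[24:25]
pos 26 'b': at 0 (via fail)
pos 27 'a': at 7
pos 28 'b': at 8  ** P2@[27:28]
pos 29 'a': at 7 (via fail)
pos 30 'b': at 8  ** P2@[29:30]
pos 31 'a': at 7 (via fail)
pos 32 'b': at 8  ** P2@[31:32]
pos 33 'a': at 7 (via fail)
pos 34 'a': at 7 (via fail)
pos 35 'b': at 8  ** P2@[34:35]
pos 36 'b': at 0 (via fail)
pos 37 'a': at 7
pos 38 'b': at 8  ** P2@[37:38]
pos 39 'b': at 0 (via fail)
pos 40 'b': at 0
pos 41 'c': at 1  ** P1@[41:41]

Result: [[0,1],[2,2],[3,1],[8,0],[8,2],[10,1],[11,1],[12,1],[15,1],[17,1],[22,0],[22,2],[23,1],[25,2],[28,2],[30,2],[32,2],[35,2],[38,2],[41,1]]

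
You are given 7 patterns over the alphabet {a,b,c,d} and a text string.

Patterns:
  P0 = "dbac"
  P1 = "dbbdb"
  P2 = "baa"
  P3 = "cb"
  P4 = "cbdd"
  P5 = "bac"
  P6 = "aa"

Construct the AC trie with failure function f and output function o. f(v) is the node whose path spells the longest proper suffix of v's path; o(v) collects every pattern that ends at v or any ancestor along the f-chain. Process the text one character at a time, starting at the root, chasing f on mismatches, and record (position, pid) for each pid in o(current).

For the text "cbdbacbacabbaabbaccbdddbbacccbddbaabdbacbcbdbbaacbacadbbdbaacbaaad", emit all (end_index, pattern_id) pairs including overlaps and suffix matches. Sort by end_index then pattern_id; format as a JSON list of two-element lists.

Construct AC machine:
Trie nodes:
  0='ε' goto a→16 b→8 c→11 d→1
  1='d' goto b→2
  2='db' goto a→3 b→5
  3='dba' goto c→4
  4='dbac' goto ·  ←P0
  5='dbb' goto d→6
  6='dbbd' goto b→7
  7='dbbdb' goto ·  ←P1
  8='b' goto a→9
  9='ba' goto a→10 c→15
  10='baa' goto ·  ←P2
  11='c' goto b→12
  12='cb' goto d→13  ←P3
  13='cbd' goto d→14
  14='cbdd' goto ·  ←P4
  15='bac' goto ·  ←P5
  16='a' goto a→17
  17='aa' goto ·  ←P6

BFS fail/out derivation:
  fail(1) 'd': from fail(0)=0 chase 'd': 0 ⇒ 0;  out=∅∪out(0)=∅
  fail(8) 'b': from fail(0)=0 chase 'b': 0 ⇒ 0;  out=∅∪out(0)=∅
  fail(11) 'c': from fail(0)=0 chase 'c': 0 ⇒ 0;  out=∅∪out(0)=∅
  fail(16) 'a': from fail(0)=0 chase 'a': 0 ⇒ 0;  out=∅∪out(0)=∅
  fail(2) 'db': from fail(1)=0 chase 'b': 0 ⇒ 8;  out=∅∪out(8)=∅
  fail(9) 'ba': from fail(8)=0 chase 'a': 0 ⇒ 16;  out=∅∪out(16)=∅
  fail(12) 'cb': from fail(11)=0 chase 'b': 0 ⇒ 8;  out={3}∪out(8)={3}
  fail(17) 'aa': from fail(16)=0 chase 'a': 0 ⇒ 16;  out={6}∪out(16)={6}
  fail(3) 'dba': from fail(2)=8 chase 'a': 8 ⇒ 9;  out=∅∪out(9)=∅
  fail(5) 'dbb': from fail(2)=8 chase 'b': 8→0 ⇒ 8;  out=∅∪out(8)=∅
  fail(10) 'baa': from fail(9)=16 chase 'a': 16 ⇒ 17;  out={2}∪out(17)={2,6}
  fail(13) 'cbd': from fail(12)=8 chase 'd': 8→0 ⇒ 1;  out=∅∪out(1)=∅
  fail(15) 'bac': from fail(9)=16 chase 'c': 16→0 ⇒ 11;  out={5}∪out(11)={5}
  fail(4) 'dbac': from fail(3)=9 chase 'c': 9 ⇒ 15;  out={0}∪out(15)={0,5}
  fail(6) 'dbbd': from fail(5)=8 chase 'd': 8→0 ⇒ 1;  out=∅∪out(1)=∅
  fail(14) 'cbdd': from fail(13)=1 chase 'd': 1→0 ⇒ 1;  out={4}∪out(1)={4}
  fail(7) 'dbbdb': from fail(6)=1 chase 'b': 1 ⇒ 2;  out={1}∪out(2)={1}

Run:
[0] read 'c'  n0⇒n11
[1] read 'b'  n11⇒n12  → match P3@[0:1]
[2] read 'd'  n12⇒n13
[3] read 'b'  n13⇒n2 (via fail)
[4] read 'a'  n2⇒n3
[5] read 'c'  n3⇒n4  → match P0@[2:5],P5@[3:5]
[6] read 'b'  n4⇒n12 (via fail)  → match P3@[5:6]
[7] read 'a'  n12⇒n9 (via fail)
[8] read 'c'  n9⇒n15  → match P5@[6:8]
[9] read 'a'  n15⇒n16 (via fail)
[10] read 'b'  n16⇒n8 (via fail)
[11] read 'b'  n8⇒n8 (via fail)
[12] read 'a'  n8⇒n9
[13] read 'a'  n9⇒n10  → match P2@[11:13],P6@[12:13]
[14] read 'b'  n10⇒n8 (via fail)
[15] read 'b'  n8⇒n8 (via fail)
[16] read 'a'  n8⇒n9
[17] read 'c'  n9⇒n15  → match P5@[15:17]
[18] read 'c'  n15⇒n11 (via fail)
[19] read 'b'  n11⇒n12  → match P3@[18:19]
[20] read 'd'  n12⇒n13
[21] read 'd'  n13⇒n14  → match P4@[18:21]
[22] read 'd'  n14⇒n1 (via fail)
[23] read 'b'  n1⇒n2
[24] read 'b'  n2⇒n5
[25] read 'a'  n5⇒n9 (via fail)
[26] read 'c'  n9⇒n15  → match P5@[24:26]
[27] read 'c'  n15⇒n11 (via fail)
[28] read 'c'  n11⇒n11 (via fail)
[29] read 'b'  n11⇒n12  → match P3@[28:29]
[30] read 'd'  n12⇒n13
[31] read 'd'  n13⇒n14  → match P4@[28:31]
[32] read 'b'  n14⇒n2 (via fail)
[33] read 'a'  n2⇒n3
[34] read 'a'  n3⇒n10 (via fail)  → match P2@[32:34],P6@[33:34]
[35] read 'b'  n10⇒n8 (via fail)
[36] read 'd'  n8⇒n1 (via fail)
[37] read 'b'  n1⇒n2
[38] read 'a'  n2⇒n3
[39] read 'c'  n3⇒n4  → match P0@[36:39],P5@[37:39]
[40] read 'b'  n4⇒n12 (via fail)  → match P3@[39:40]
[41] read 'c'  n12⇒n11 (via fail)
[42] read 'b'  n11⇒n12  → match P3@[41:42]
[43] read 'd'  n12⇒n13
[44] read 'b'  n13⇒n2 (via fail)
[45] read 'b'  n2⇒n5
[46] read 'a'  n5⇒n9 (via fail)
[47] read 'a'  n9⇒n10  → match P2@[45:47],P6@[46:47]
[48] read 'c'  n10⇒n11 (via fail)
[49] read 'b'  n11⇒n12  → match P3@[48:49]
[50] read 'a'  n12⇒n9 (via fail)
[51] read 'c'  n9⇒n15  → match P5@[49:51]
[52] read 'a'  n15⇒n16 (via fail)
[53] read 'd'  n16⇒n1 (via fail)
[54] read 'b'  n1⇒n2
[55] read 'b'  n2⇒n5
[56] read 'd'  n5⇒n6
[57] read 'b'  n6⇒n7  → match P1@[53:57]
[58] read 'a'  n7⇒n3 (via fail)
[59] read 'a'  n3⇒n10 (via fail)  → match P2@[57:59],P6@[58:59]
[60] read 'c'  n10⇒n11 (via fail)
[61] read 'b'  n11⇒n12  → match P3@[60:61]
[62] read 'a'  n12⇒n9 (via fail)
[63] read 'a'  n9⇒n10  → match P2@[61:63],P6@[62:63]
[64] read 'a'  n10⇒n17 (via fail)  → match P6@[63:64]
[65] read 'd'  n17⇒n1 (via fail)

Result: [[1,3],[5,0],[5,5],[6,3],[8,5],[13,2],[13,6],[17,5],[19,3],[21,4],[26,5],[29,3],[31,4],[34,2],[34,6],[39,0],[39,5],[40,3],[42,3],[47,2],[47,6],[49,3],[51,5],[57,1],[59,2],[59,6],[61,3],[63,2],[63,6],[64,6]]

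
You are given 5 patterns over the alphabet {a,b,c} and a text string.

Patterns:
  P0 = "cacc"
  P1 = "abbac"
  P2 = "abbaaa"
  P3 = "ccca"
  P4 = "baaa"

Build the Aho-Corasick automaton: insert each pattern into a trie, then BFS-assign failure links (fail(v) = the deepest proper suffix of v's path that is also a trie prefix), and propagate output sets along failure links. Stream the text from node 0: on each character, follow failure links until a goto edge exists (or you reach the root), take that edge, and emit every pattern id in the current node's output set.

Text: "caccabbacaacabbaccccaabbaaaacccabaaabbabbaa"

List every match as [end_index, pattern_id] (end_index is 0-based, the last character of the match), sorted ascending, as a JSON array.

Construct AC machine:
Trie nodes:
  0='ε' goto a→5 b→15 c→1
  1='c' goto a→2 c→12
  2='ca' goto c→3
  3='cac' goto c→4
  4='cacc' goto ·  ←P0
  5='a' goto b→6
  6='ab' goto b→7
  7='abb' goto a→8
  8='abba' goto a→10 c→9
  9='abbac' goto ·  ←P1
  10='abbaa' goto a→11
  11='abbaaa' goto ·  ←P2
  12='cc' goto c→13
  13='ccc' goto a→14
  14='ccca' goto ·  ←P3
  15='b' goto a→16
  16='ba' goto a→17
  17='baa' goto a→18
  18='baaa' goto ·  ←P4

BFS fail/out derivation:
  fail(1) 'c': from fail(0)=0 chase 'c': 0 ⇒ 0;  out=∅∪out(0)=∅
  fail(5) 'a': from fail(0)=0 chase 'a': 0 ⇒ 0;  out=∅∪out(0)=∅
  fail(15) 'b': from fail(0)=0 chase 'b': 0 ⇒ 0;  out=∅∪out(0)=∅
  fail(2) 'ca': from fail(1)=0 chase 'a': 0 ⇒ 5;  out=∅∪out(5)=∅
  fail(6) 'ab': from fail(5)=0 chase 'b': 0 ⇒ 15;  out=∅∪out(15)=∅
  fail(12) 'cc': from fail(1)=0 chase 'c': 0 ⇒ 1;  out=∅∪out(1)=∅
  fail(16) 'ba': from fail(15)=0 chase 'a': 0 ⇒ 5;  out=∅∪out(5)=∅
  fail(3) 'cac': from fail(2)=5 chase 'c': 5→0 ⇒ 1;  out=∅∪out(1)=∅
  fail(7) 'abb': from fail(6)=15 chase 'b': 15→0 ⇒ 15;  out=∅∪out(15)=∅
  fail(13) 'ccc': from fail(12)=1 chase 'c': 1 ⇒ 12;  out=∅∪out(12)=∅
  fail(17) 'baa': from fail(16)=5 chase 'a': 5→0 ⇒ 5;  out=∅∪out(5)=∅
  fail(4) 'cacc': from fail(3)=1 chase 'c': 1 ⇒ 12;  out={0}∪out(12)={0}
  fail(8) 'abba': from fail(7)=15 chase 'a': 15 ⇒ 16;  out=∅∪out(16)=∅
  fail(14) 'ccca': from fail(13)=12 chase 'a': 12→1 ⇒ 2;  out={3}∪out(2)={3}
  fail(18) 'baaa': from fail(17)=5 chase 'a': 5→0 ⇒ 5;  out={4}∪out(5)={4}
  fail(9) 'abbac': from fail(8)=16 chase 'c': 16→5→0 ⇒ 1;  out={1}∪out(1)={1}
  fail(10) 'abbaa': from fail(8)=16 chase 'a': 16 ⇒ 17;  out=∅∪out(17)=∅
  fail(11) 'abbaaa': from fail(10)=17 chase 'a': 17 ⇒ 18;  out={2}∪out(18)={2,4}

Text stream:
i=0 'c': node 0→1
i=1 'a': node 1→2
i=2 'c': node 2→3
i=3 'c': node 3→4  ** P0@[0:3]
i=4 'a': node 4→2 (fail-walked)
i=5 'b': node 2→6 (fail-walked)
i=6 'b': node 6→7
i=7 'a': node 7→8
i=8 'c': node 8→9  ** P1@[4:8]
i=9 'a': node 9→2 (fail-walked)
i=10 'a': node 2→5 (fail-walked)
i=11 'c': node 5→1 (fail-walked)
i=12 'a': node 1→2
i=13 'b': node 2→6 (fail-walked)
i=14 'b': node 6→7
i=15 'a': node 7→8
i=16 'c': node 8→9  ** P1@[12:16]
i=17 'c': node 9→12 (fail-walked)
i=18 'c': node 12→13
i=19 'c': node 13→13 (fail-walked)
i=20 'a': node 13→14  ** P3@[17:20]
i=21 'a': node 14→5 (fail-walked)
i=22 'b': node 5→6
i=23 'b': node 6→7
i=24 'a': node 7→8
i=25 'a': node 8→10
i=26 'a': node 10→11  ** P2@[21:26],P4@[23:26]
i=27 'a': node 11→5 (fail-walked)
i=28 'c': node 5→1 (fail-walked)
i=29 'c': node 1→12
i=30 'c': node 12→13
i=31 'a': node 13→14  ** P3@[28:31]
i=32 'b': node 14→6 (fail-walked)
i=33 'a': node 6→16 (fail-walked)
i=34 'a': node 16→17
i=35 'a': node 17→18  ** P4@[32:35]
i=36 'b': node 18→6 (fail-walked)
i=37 'b': node 6→7
i=38 'a': node 7→8
i=39 'b': node 8→6 (fail-walked)
i=40 'b': node 6→7
i=41 'a': node 7→8
i=42 'a': node 8→10

Matches: [[3,0],[8,1],[16,1],[20,3],[26,2],[26,4],[31,3],[35,4]]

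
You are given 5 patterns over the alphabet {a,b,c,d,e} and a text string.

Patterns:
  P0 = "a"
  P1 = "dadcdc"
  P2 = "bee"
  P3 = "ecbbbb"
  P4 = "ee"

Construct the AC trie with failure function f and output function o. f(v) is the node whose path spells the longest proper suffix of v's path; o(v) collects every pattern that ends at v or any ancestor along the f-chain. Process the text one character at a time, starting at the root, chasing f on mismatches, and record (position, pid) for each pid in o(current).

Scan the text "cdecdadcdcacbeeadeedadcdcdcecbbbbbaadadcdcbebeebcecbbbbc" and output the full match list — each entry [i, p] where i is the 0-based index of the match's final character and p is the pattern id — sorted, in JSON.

Construct AC machine:
Trie nodes:
  0='ε' goto a→1 b→8 d→2 e→11
  1='a' goto ·  ←P0
  2='d' goto a→3
  3='da' goto d→4
  4='dad' goto c→5
  5='dadc' goto d→6
  6='dadcd' goto c→7
  7='dadcdc' goto ·  ←P1
  8='b' goto e→9
  9='be' goto e→10
  10='bee' goto ·  ←P2
  11='e' goto c→12 e→17
  12='ec' goto b→13
  13='ecb' goto b→14
  14='ecbb' goto b→15
  15='ecbbb' goto b→16
  16='ecbbbb' goto ·  ←P3
  17='ee' goto ·  ←P4

BFS fail/out derivation:
  fail(1) 'a': from fail(0)=0 chase 'a': 0 ⇒ 0;  out={0}∪out(0)={0}
  fail(2) 'd': from fail(0)=0 chase 'd': 0 ⇒ 0;  out=∅∪out(0)=∅
  fail(8) 'b': from fail(0)=0 chase 'b': 0 ⇒ 0;  out=∅∪out(0)=∅
  fail(11) 'e': from fail(0)=0 chase 'e': 0 ⇒ 0;  out=∅∪out(0)=∅
  fail(3) 'da': from fail(2)=0 chase 'a': 0 ⇒ 1;  out=∅∪out(1)={0}
  fail(9) 'be': from fail(8)=0 chase 'e': 0 ⇒ 11;  out=∅∪out(11)=∅
  fail(12) 'ec': from fail(11)=0 chase 'c': 0 ⇒ 0;  out=∅∪out(0)=∅
  fail(17) 'ee': from fail(11)=0 chase 'e': 0 ⇒ 11;  out={4}∪out(11)={4}
  fail(4) 'dad': from fail(3)=1 chase 'd': 1→0 ⇒ 2;  out=∅∪out(2)=∅
  fail(10) 'bee': from fail(9)=11 chase 'e': 11 ⇒ 17;  out={2}∪out(17)={2,4}
  fail(13) 'ecb': from fail(12)=0 chase 'b': 0 ⇒ 8;  out=∅∪out(8)=∅
  fail(5) 'dadc': from fail(4)=2 chase 'c': 2→0 ⇒ 0;  out=∅∪out(0)=∅
  fail(14) 'ecbb': from fail(13)=8 chase 'b': 8→0 ⇒ 8;  out=∅∪out(8)=∅
  fail(6) 'dadcd': from fail(5)=0 chase 'd': 0 ⇒ 2;  out=∅∪out(2)=∅
  fail(15) 'ecbbb': from fail(14)=8 chase 'b': 8→0 ⇒ 8;  out=∅∪out(8)=∅
  fail(7) 'dadcdc': from fail(6)=2 chase 'c': 2→0 ⇒ 0;  out={1}∪out(0)={1}
  fail(16) 'ecbbbb': from fail(15)=8 chase 'b': 8→0 ⇒ 8;  out={3}∪out(8)={3}

Scan:
i=0 'c': node 0→0
i=1 'd': node 0→2
i=2 'e': node 2→11 (via fail)
i=3 'c': node 11→12
i=4 'd': node 12→2 (via fail)
i=5 'a': node 2→3  → match P0@[5:5]
i=6 'd': node 3→4
i=7 'c': node 4→5
i=8 'd': node 5→6
i=9 'c': node 6→7  → match P1@[4:9]
i=10 'a': node 7→1 (via fail)  → match P0@[10:10]
i=11 'c': node 1→0 (via fail)
i=12 'b': node 0→8
i=13 'e': node 8→9
i=14 'e': node 9→10  → match P2@[12:14],P4@[13:14]
i=15 'a': node 10→1 (via fail)  → match P0@[15:15]
i=16 'd': node 1→2 (via fail)
i=17 'e': node 2→11 (via fail)
i=18 'e': node 11→17  → match P4@[17:18]
i=19 'd': node 17→2 (via fail)
i=20 'a': node 2→3  → match P0@[20:20]
i=21 'd': node 3→4
i=22 'c': node 4→5
i=23 'd': node 5→6
i=24 'c': node 6→7  → match P1@[19:24]
i=25 'd': node 7→2 (via fail)
i=26 'c': node 2→0 (via fail)
i=27 'e': node 0→11
i=28 'c': node 11→12
i=29 'b': node 12→13
i=30 'b': node 13→14
i=31 'b': node 14→15
i=32 'b': node 15→16  → match P3@[27:32]
i=33 'b': node 16→8 (via fail)
i=34 'a': node 8→1 (via fail)  → match P0@[34:34]
i=35 'a': node 1→1 (via fail)  → match P0@[35:35]
i=36 'd': node 1→2 (via fail)
i=37 'a': node 2→3  → match P0@[37:37]
i=38 'd': node 3→4
i=39 'c': node 4→5
i=40 'd': node 5→6
i=41 'c': node 6→7  → match P1@[36:41]
i=42 'b': node 7→8 (via fail)
i=43 'e': node 8→9
i=44 'b': node 9→8 (via fail)
i=45 'e': node 8→9
i=46 'e': node 9→10  → match P2@[44:46],P4@[45:46]
i=47 'b': node 10→8 (via fail)
i=48 'c': node 8→0 (via fail)
i=49 'e': node 0→11
i=50 'c': node 11→12
i=51 'b': node 12→13
i=52 'b': node 13→14
i=53 'b': node 14→15
i=54 'b': node 15→16  → match P3@[49:54]
i=55 'c': node 16→0 (via fail)

Matches: [[5,0],[9,1],[10,0],[14,2],[14,4],[15,0],[18,4],[20,0],[24,1],[32,3],[34,0],[35,0],[37,0],[41,1],[46,2],[46,4],[54,3]]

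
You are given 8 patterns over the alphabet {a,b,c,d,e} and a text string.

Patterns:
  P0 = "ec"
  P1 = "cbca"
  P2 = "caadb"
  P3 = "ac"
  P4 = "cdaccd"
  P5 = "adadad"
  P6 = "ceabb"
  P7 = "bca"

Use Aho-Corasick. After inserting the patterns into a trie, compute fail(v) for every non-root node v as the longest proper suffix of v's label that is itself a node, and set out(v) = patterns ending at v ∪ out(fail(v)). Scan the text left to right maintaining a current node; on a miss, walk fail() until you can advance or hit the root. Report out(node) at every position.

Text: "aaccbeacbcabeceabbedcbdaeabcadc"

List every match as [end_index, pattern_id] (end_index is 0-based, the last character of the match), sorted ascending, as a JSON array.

Build automaton:
Trie (insert patterns):
  0='ε' goto a→11 b→27 c→3 e→1
  1='e' goto c→2
  2='ec' goto ·  ←P0
  3='c' goto a→7 b→4 d→13 e→23
  4='cb' goto c→5
  5='cbc' goto a→6
  6='cbca' goto ·  ←P1
  7='ca' goto a→8
  8='caa' goto d→9
  9='caad' goto b→10
  10='caadb' goto ·  ←P2
  11='a' goto c→12 d→18
  12='ac' goto ·  ←P3
  13='cd' goto a→14
  14='cda' goto c→15
  15='cdac' goto c→16
  16='cdacc' goto d→17
  17='cdaccd' goto ·  ←P4
  18='ad' goto a→19
  19='ada' goto d→20
  20='adad' goto a→21
  21='adada' goto d→22
  22='adadad' goto ·  ←P5
  23='ce' goto a→24
  24='cea' goto b→25
  25='ceab' goto b→26
  26='ceabb' goto ·  ←P6
  27='b' goto c→28
  28='bc' goto a→29
  29='bca' goto ·  ←P7

BFS fail/out derivation:
  fail(1) 'e': from fail(0)=0 chase 'e': 0 ⇒ 0;  out=∅∪out(0)=∅
  fail(3) 'c': from fail(0)=0 chase 'c': 0 ⇒ 0;  out=∅∪out(0)=∅
  fail(11) 'a': from fail(0)=0 chase 'a': 0 ⇒ 0;  out=∅∪out(0)=∅
  fail(27) 'b': from fail(0)=0 chase 'b': 0 ⇒ 0;  out=∅∪out(0)=∅
  fail(2) 'ec': from fail(1)=0 chase 'c': 0 ⇒ 3;  out={0}∪out(3)={0}
  fail(4) 'cb': from fail(3)=0 chase 'b': 0 ⇒ 27;  out=∅∪out(27)=∅
  fail(7) 'ca': from fail(3)=0 chase 'a': 0 ⇒ 11;  out=∅∪out(11)=∅
  fail(12) 'ac': from fail(11)=0 chase 'c': 0 ⇒ 3;  out={3}∪out(3)={3}
  fail(13) 'cd': from fail(3)=0 chase 'd': 0 ⇒ 0;  out=∅∪out(0)=∅
  fail(18) 'ad': from fail(11)=0 chase 'd': 0 ⇒ 0;  out=∅∪out(0)=∅
  fail(23) 'ce': from fail(3)=0 chase 'e': 0 ⇒ 1;  out=∅∪out(1)=∅
  fail(28) 'bc': from fail(27)=0 chase 'c': 0 ⇒ 3;  out=∅∪out(3)=∅
  fail(5) 'cbc': from fail(4)=27 chase 'c': 27 ⇒ 28;  out=∅∪out(28)=∅
  fail(8) 'caa': from fail(7)=11 chase 'a': 11→0 ⇒ 11;  out=∅∪out(11)=∅
  fail(14) 'cda': from fail(13)=0 chase 'a': 0 ⇒ 11;  out=∅∪out(11)=∅
  fail(19) 'ada': from fail(18)=0 chase 'a': 0 ⇒ 11;  out=∅∪out(11)=∅
  fail(24) 'cea': from fail(23)=1 chase 'a': 1→0 ⇒ 11;  out=∅∪out(11)=∅
  fail(29) 'bca': from fail(28)=3 chase 'a': 3 ⇒ 7;  out={7}∪out(7)={7}
  fail(6) 'cbca': from fail(5)=28 chase 'a': 28 ⇒ 29;  out={1}∪out(29)={1,7}
  fail(9) 'caad': from fail(8)=11 chase 'd': 11 ⇒ 18;  out=∅∪out(18)=∅
  fail(15) 'cdac': from fail(14)=11 chase 'c': 11 ⇒ 12;  out=∅∪out(12)={3}
  fail(20) 'adad': from fail(19)=11 chase 'd': 11 ⇒ 18;  out=∅∪out(18)=∅
  fail(25) 'ceab': from fail(24)=11 chase 'b': 11→0 ⇒ 27;  out=∅∪out(27)=∅
  fail(10) 'caadb': from fail(9)=18 chase 'b': 18→0 ⇒ 27;  out={2}∪out(27)={2}
  fail(16) 'cdacc': from fail(15)=12 chase 'c': 12→3→0 ⇒ 3;  out=∅∪out(3)=∅
  fail(21) 'adada': from fail(20)=18 chase 'a': 18 ⇒ 19;  out=∅∪out(19)=∅
  fail(26) 'ceabb': from fail(25)=27 chase 'b': 27→0 ⇒ 27;  out={6}∪out(27)={6}
  fail(17) 'cdaccd': from fail(16)=3 chase 'd': 3 ⇒ 13;  out={4}∪out(13)={4}
  fail(22) 'adadad': from fail(21)=19 chase 'd': 19 ⇒ 20;  out={5}∪out(20)={5}

Run:
pos 0 'a': at 11
pos 1 'a': at 11 (fail-walked)
pos 2 'c': at 12  emit P3@[1:2]
pos 3 'c': at 3 (fail-walked)
pos 4 'b': at 4
pos 5 'e': at 1 (fail-walked)
pos 6 'a': at 11 (fail-walked)
pos 7 'c': at 12  emit P3@[6:7]
pos 8 'b': at 4 (fail-walked)
pos 9 'c': at 5
pos 10 'a': at 6  emit P1@[7:10],P7@[8:10]
pos 11 'b': at 27 (fail-walked)
pos 12 'e': at 1 (fail-walked)
pos 13 'c': at 2  emit P0@[12:13]
pos 14 'e': at 23 (fail-walked)
pos 15 'a': at 24
pos 16 'b': at 25
pos 17 'b': at 26  emit P6@[13:17]
pos 18 'e': at 1 (fail-walked)
pos 19 'd': at 0 (fail-walked)
pos 20 'c': at 3
pos 21 'b': at 4
pos 22 'd': at 0 (fail-walked)
pos 23 'a': at 11
pos 24 'e': at 1 (fail-walked)
pos 25 'a': at 11 (fail-walked)
pos 26 'b': at 27 (fail-walked)
pos 27 'c': at 28
pos 28 'a': at 29  emit P7@[26:28]
pos 29 'd': at 18 (fail-walked)
pos 30 'c': at 3 (fail-walked)

All matches (sorted): [[2,3],[7,3],[10,1],[10,7],[13,0],[17,6],[28,7]]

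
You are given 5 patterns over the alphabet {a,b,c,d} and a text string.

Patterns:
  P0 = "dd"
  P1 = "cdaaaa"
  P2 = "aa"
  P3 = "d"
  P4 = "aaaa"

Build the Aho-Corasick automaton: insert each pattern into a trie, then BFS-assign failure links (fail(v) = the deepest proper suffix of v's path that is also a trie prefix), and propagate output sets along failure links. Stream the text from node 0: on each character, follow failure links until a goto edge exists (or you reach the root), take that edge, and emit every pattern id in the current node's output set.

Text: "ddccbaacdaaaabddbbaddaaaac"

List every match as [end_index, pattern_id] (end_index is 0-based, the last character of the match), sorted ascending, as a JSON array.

Build:
Trie (insert patterns):
  0='ε' goto a→9 c→3 d→1
  1='d' goto d→2  [P3 ends]
  2='dd' goto ·  [P0 ends]
  3='c' goto d→4
  4='cd' goto a→5
  5='cda' goto a→6
  6='cdaa' goto a→7
  7='cdaaa' goto a→8
  8='cdaaaa' goto ·  [P1 ends]
  9='a' goto a→10
  10='aa' goto a→11  [P2 ends]
  11='aaa' goto a→12
  12='aaaa' goto ·  [P4 ends]

BFS fail/out derivation:
  n1('d'): parent n0 fail=0; on 'd' 0 → fail=0;  out {3}∪∅={3}
  n3('c'): parent n0 fail=0; on 'c' 0 → fail=0;  out ∅∪∅=∅
  n9('a'): parent n0 fail=0; on 'a' 0 → fail=0;  out ∅∪∅=∅
  n2('dd'): parent n1 fail=0; on 'd' 0 → fail=1;  out {0}∪{3}={0,3}
  n4('cd'): parent n3 fail=0; on 'd' 0 → fail=1;  out ∅∪{3}={3}
  n10('aa'): parent n9 fail=0; on 'a' 0 → fail=9;  out {2}∪∅={2}
  n5('cda'): parent n4 fail=1; on 'a' 1→0 → fail=9;  out ∅∪∅=∅
  n11('aaa'): parent n10 fail=9; on 'a' 9 → fail=10;  out ∅∪{2}={2}
  n6('cdaa'): parent n5 fail=9; on 'a' 9 → fail=10;  out ∅∪{2}={2}
  n12('aaaa'): parent n11 fail=10; on 'a' 10 → fail=11;  out {4}∪{2}={2,4}
  n7('cdaaa'): parent n6 fail=10; on 'a' 10 → fail=11;  out ∅∪{2}={2}
  n8('cdaaaa'): parent n7 fail=11; on 'a' 11 → fail=12;  out {1}∪{2,4}={1,2,4}

Run:
[0] read 'd'  n0⇒n1  → match P3@[0:0]
[1] read 'd'  n1⇒n2  → match P0@[0:1],P3@[1:1]
[2] read 'c'  n2⇒n3 (fail-walked)
[3] read 'c'  n3⇒n3 (fail-walked)
[4] read 'b'  n3⇒n0 (fail-walked)
[5] read 'a'  n0⇒n9
[6] read 'a'  n9⇒n10  → match P2@[5:6]
[7] read 'c'  n10⇒n3 (fail-walked)
[8] read 'd'  n3⇒n4  → match P3@[8:8]
[9] read 'a'  n4⇒n5
[10] read 'a'  n5⇒n6  → match P2@[9:10]
[11] read 'a'  n6⇒n7  → match P2@[10:11]
[12] read 'a'  n7⇒n8  → match P1@[7:12],P2@[11:12],P4@[9:12]
[13] read 'b'  n8⇒n0 (fail-walked)
[14] read 'd'  n0⇒n1  → match P3@[14:14]
[15] read 'd'  n1⇒n2  → match P0@[14:15],P3@[15:15]
[16] read 'b'  n2⇒n0 (fail-walked)
[17] read 'b'  n0⇒n0
[18] read 'a'  n0⇒n9
[19] read 'd'  n9⇒n1 (fail-walked)  → match P3@[19:19]
[20] read 'd'  n1⇒n2  → match P0@[19:20],P3@[20:20]
[21] read 'a'  n2⇒n9 (fail-walked)
[22] read 'a'  n9⇒n10  → match P2@[21:22]
[23] read 'a'  n10⇒n11  → match P2@[22:23]
[24] read 'a'  n11⇒n12  → match P2@[23:24],P4@[21:24]
[25] read 'c'  n12⇒n3 (fail-walked)

Matches: [[0,3],[1,0],[1,3],[6,2],[8,3],[10,2],[11,2],[12,1],[12,2],[12,4],[14,3],[15,0],[15,3],[19,3],[20,0],[20,3],[22,2],[23,2],[24,2],[24,4]]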